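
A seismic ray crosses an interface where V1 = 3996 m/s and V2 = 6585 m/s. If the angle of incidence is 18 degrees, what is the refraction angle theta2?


sin(theta1) = sin(18 deg) = 0.309017
sin(theta2) = V2/V1 * sin(theta1) = 6585/3996 * 0.309017 = 0.509228
theta2 = arcsin(0.509228) = 30.6125 degrees

30.6125


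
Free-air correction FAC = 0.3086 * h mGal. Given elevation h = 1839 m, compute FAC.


FAC = 0.3086 * h
= 0.3086 * 1839
= 567.5154 mGal

567.5154


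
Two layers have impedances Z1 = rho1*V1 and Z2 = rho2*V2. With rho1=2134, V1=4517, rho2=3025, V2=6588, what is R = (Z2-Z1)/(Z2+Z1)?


Z1 = 2134 * 4517 = 9639278
Z2 = 3025 * 6588 = 19928700
R = (19928700 - 9639278) / (19928700 + 9639278) = 10289422 / 29567978 = 0.348

0.348


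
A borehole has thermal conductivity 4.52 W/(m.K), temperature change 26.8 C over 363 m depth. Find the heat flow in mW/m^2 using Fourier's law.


q = k * dT / dz * 1000
= 4.52 * 26.8 / 363 * 1000
= 0.333708 * 1000
= 333.708 mW/m^2

333.708


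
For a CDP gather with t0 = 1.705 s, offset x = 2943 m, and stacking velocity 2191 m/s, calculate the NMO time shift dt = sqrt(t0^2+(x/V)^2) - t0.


x/Vnmo = 2943/2191 = 1.343222
(x/Vnmo)^2 = 1.804246
t0^2 = 2.907025
sqrt(2.907025 + 1.804246) = 2.170546
dt = 2.170546 - 1.705 = 0.465546

0.465546


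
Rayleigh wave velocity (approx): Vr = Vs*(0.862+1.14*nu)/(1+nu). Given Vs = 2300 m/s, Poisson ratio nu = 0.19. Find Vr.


Numerator factor = 0.862 + 1.14*0.19 = 1.0786
Denominator = 1 + 0.19 = 1.19
Vr = 2300 * 1.0786 / 1.19 = 2084.69 m/s

2084.69


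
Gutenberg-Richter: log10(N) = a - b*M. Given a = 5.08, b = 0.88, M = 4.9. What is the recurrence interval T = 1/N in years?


log10(N) = 5.08 - 0.88*4.9 = 0.768
N = 10^0.768 = 5.861382
T = 1/N = 1/5.861382 = 0.1706 years

0.1706


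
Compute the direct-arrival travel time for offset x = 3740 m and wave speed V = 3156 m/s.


t = x / V
= 3740 / 3156
= 1.185 s

1.185


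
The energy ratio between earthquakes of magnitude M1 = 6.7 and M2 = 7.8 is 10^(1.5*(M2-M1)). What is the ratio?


M2 - M1 = 7.8 - 6.7 = 1.1
1.5 * 1.1 = 1.65
ratio = 10^1.65 = 44.67

44.67


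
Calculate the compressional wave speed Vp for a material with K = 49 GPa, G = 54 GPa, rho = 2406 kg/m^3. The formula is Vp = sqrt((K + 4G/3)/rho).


First compute the effective modulus:
K + 4G/3 = 49e9 + 4*54e9/3 = 121000000000.0 Pa
Then divide by density:
121000000000.0 / 2406 = 50290939.3184 Pa/(kg/m^3)
Take the square root:
Vp = sqrt(50290939.3184) = 7091.61 m/s

7091.61


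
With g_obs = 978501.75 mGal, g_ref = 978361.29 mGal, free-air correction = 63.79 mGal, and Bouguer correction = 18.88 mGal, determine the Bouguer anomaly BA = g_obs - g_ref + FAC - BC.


BA = g_obs - g_ref + FAC - BC
= 978501.75 - 978361.29 + 63.79 - 18.88
= 185.37 mGal

185.37


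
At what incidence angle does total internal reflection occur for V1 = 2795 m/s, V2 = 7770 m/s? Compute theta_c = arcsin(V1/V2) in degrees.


V1/V2 = 2795/7770 = 0.359717
theta_c = arcsin(0.359717) = 21.0828 degrees

21.0828


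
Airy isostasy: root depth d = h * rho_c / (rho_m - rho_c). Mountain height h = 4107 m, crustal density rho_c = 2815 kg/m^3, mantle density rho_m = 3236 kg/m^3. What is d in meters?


rho_m - rho_c = 3236 - 2815 = 421
d = 4107 * 2815 / 421
= 11561205 / 421
= 27461.29 m

27461.29


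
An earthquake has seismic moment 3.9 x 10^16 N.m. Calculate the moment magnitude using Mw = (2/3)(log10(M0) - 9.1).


log10(M0) = log10(3.9 x 10^16) = 16.5911
Mw = 2/3 * (16.5911 - 9.1)
= 2/3 * 7.4911
= 4.99

4.99


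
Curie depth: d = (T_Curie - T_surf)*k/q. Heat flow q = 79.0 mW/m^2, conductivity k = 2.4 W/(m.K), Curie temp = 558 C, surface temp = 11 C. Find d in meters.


T_Curie - T_surf = 558 - 11 = 547 C
Convert q to W/m^2: 79.0 mW/m^2 = 0.079 W/m^2
d = 547 * 2.4 / 0.079 = 16617.72 m

16617.72


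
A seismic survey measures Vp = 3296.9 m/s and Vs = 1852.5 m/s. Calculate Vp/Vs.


Vp/Vs = 3296.9 / 1852.5
= 1.7797

1.7797


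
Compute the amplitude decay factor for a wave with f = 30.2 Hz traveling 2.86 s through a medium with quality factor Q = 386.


pi*f*t/Q = pi*30.2*2.86/386 = 0.702968
A/A0 = exp(-0.702968) = 0.495114

0.495114


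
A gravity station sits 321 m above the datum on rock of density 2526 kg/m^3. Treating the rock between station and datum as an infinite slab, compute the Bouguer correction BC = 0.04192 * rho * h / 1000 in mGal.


BC = 0.04192 * rho * h / 1000
= 0.04192 * 2526 * 321 / 1000
= 33.9907 mGal

33.9907


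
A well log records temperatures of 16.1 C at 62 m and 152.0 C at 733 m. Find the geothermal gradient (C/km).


dT = 152.0 - 16.1 = 135.9 C
dz = 733 - 62 = 671 m
gradient = dT/dz * 1000 = 135.9/671 * 1000 = 202.5335 C/km

202.5335


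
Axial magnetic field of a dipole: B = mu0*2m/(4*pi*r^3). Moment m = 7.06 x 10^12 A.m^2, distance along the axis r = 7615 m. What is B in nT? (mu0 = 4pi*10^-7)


m = 7.06 x 10^12 = 7060000000000 A.m^2
2m = 14120000000000 A.m^2
r^3 = 7615^3 = 441580333375
B = (4pi*10^-7) * 14120000000000 / (4*pi * 441580333375) * 1e9
= 17743715.307475 / 5549062125202.53 * 1e9
= 3197.6062 nT

3197.6062


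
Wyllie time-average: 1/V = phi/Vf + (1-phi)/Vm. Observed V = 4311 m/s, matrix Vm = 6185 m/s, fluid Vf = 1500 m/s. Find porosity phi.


1/V - 1/Vm = 1/4311 - 1/6185 = 7.028e-05
1/Vf - 1/Vm = 1/1500 - 1/6185 = 0.00050499
phi = 7.028e-05 / 0.00050499 = 0.1392

0.1392


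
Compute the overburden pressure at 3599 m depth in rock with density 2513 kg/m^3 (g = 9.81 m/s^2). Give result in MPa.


P = rho * g * z / 1e6
= 2513 * 9.81 * 3599 / 1e6
= 88724455.47 / 1e6
= 88.7245 MPa

88.7245


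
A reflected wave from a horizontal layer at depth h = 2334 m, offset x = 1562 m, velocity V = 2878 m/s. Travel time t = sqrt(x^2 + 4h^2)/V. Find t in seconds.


x^2 + 4h^2 = 1562^2 + 4*2334^2 = 2439844 + 21790224 = 24230068
sqrt(24230068) = 4922.4047
t = 4922.4047 / 2878 = 1.7104 s

1.7104


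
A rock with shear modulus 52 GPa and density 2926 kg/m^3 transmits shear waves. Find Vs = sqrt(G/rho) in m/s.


Convert G to Pa: G = 52e9 Pa
Compute G/rho = 52e9 / 2926 = 17771701.9822
Vs = sqrt(17771701.9822) = 4215.65 m/s

4215.65


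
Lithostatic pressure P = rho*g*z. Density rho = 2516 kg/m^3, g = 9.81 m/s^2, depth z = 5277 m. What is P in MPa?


P = rho * g * z / 1e6
= 2516 * 9.81 * 5277 / 1e6
= 130246702.92 / 1e6
= 130.2467 MPa

130.2467


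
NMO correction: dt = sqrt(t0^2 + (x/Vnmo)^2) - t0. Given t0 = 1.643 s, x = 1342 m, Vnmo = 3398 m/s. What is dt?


x/Vnmo = 1342/3398 = 0.394938
(x/Vnmo)^2 = 0.155976
t0^2 = 2.699449
sqrt(2.699449 + 0.155976) = 1.6898
dt = 1.6898 - 1.643 = 0.0468

0.0468


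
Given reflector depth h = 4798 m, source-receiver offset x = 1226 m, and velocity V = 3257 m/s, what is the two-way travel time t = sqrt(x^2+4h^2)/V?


x^2 + 4h^2 = 1226^2 + 4*4798^2 = 1503076 + 92083216 = 93586292
sqrt(93586292) = 9674.0008
t = 9674.0008 / 3257 = 2.9702 s

2.9702


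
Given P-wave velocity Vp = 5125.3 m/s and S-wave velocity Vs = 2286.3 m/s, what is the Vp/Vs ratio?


Vp/Vs = 5125.3 / 2286.3
= 2.2417

2.2417


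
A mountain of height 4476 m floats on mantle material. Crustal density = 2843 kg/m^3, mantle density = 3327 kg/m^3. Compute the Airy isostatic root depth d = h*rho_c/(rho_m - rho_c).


rho_m - rho_c = 3327 - 2843 = 484
d = 4476 * 2843 / 484
= 12725268 / 484
= 26291.88 m

26291.88


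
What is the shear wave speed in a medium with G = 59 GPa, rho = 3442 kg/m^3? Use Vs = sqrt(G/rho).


Convert G to Pa: G = 59e9 Pa
Compute G/rho = 59e9 / 3442 = 17141196.9785
Vs = sqrt(17141196.9785) = 4140.19 m/s

4140.19


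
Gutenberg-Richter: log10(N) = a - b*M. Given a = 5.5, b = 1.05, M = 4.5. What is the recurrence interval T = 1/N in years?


log10(N) = 5.5 - 1.05*4.5 = 0.775
N = 10^0.775 = 5.956621
T = 1/N = 1/5.956621 = 0.1679 years

0.1679


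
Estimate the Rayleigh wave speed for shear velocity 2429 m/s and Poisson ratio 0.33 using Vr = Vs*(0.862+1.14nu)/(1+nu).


Numerator factor = 0.862 + 1.14*0.33 = 1.2382
Denominator = 1 + 0.33 = 1.33
Vr = 2429 * 1.2382 / 1.33 = 2261.34 m/s

2261.34


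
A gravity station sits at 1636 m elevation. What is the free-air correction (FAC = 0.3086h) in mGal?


FAC = 0.3086 * h
= 0.3086 * 1636
= 504.8696 mGal

504.8696


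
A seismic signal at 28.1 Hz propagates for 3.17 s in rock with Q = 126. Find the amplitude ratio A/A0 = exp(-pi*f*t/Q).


pi*f*t/Q = pi*28.1*3.17/126 = 2.220981
A/A0 = exp(-2.220981) = 0.108503

0.108503


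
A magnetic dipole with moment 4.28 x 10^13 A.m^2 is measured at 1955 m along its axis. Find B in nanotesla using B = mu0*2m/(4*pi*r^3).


m = 4.28 x 10^13 = 42800000000000 A.m^2
2m = 85600000000000 A.m^2
r^3 = 1955^3 = 7472058875
B = (4pi*10^-7) * 85600000000000 / (4*pi * 7472058875) * 1e9
= 107568132.458915 / 93896661075.56 * 1e9
= 1145601.2517 nT

1145601.2517


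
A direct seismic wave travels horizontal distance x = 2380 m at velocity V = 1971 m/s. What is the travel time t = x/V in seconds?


t = x / V
= 2380 / 1971
= 1.2075 s

1.2075


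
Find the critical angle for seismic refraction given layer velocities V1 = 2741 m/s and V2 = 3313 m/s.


V1/V2 = 2741/3313 = 0.827347
theta_c = arcsin(0.827347) = 55.8271 degrees

55.8271


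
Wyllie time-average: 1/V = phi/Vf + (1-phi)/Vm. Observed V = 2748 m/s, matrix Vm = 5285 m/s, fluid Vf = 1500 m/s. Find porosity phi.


1/V - 1/Vm = 1/2748 - 1/5285 = 0.00017469
1/Vf - 1/Vm = 1/1500 - 1/5285 = 0.00047745
phi = 0.00017469 / 0.00047745 = 0.3659

0.3659


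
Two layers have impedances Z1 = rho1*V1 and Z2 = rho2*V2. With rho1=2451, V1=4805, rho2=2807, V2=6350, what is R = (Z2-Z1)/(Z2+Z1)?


Z1 = 2451 * 4805 = 11777055
Z2 = 2807 * 6350 = 17824450
R = (17824450 - 11777055) / (17824450 + 11777055) = 6047395 / 29601505 = 0.2043

0.2043


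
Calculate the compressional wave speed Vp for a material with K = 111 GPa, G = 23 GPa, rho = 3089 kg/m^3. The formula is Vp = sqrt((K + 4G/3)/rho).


First compute the effective modulus:
K + 4G/3 = 111e9 + 4*23e9/3 = 141666666666.67 Pa
Then divide by density:
141666666666.67 / 3089 = 45861659.6525 Pa/(kg/m^3)
Take the square root:
Vp = sqrt(45861659.6525) = 6772.12 m/s

6772.12


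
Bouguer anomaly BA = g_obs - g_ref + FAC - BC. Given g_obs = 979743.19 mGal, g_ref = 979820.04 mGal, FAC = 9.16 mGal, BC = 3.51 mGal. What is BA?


BA = g_obs - g_ref + FAC - BC
= 979743.19 - 979820.04 + 9.16 - 3.51
= -71.2 mGal

-71.2


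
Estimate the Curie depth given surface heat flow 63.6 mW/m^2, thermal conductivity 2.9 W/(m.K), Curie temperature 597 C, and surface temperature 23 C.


T_Curie - T_surf = 597 - 23 = 574 C
Convert q to W/m^2: 63.6 mW/m^2 = 0.0636 W/m^2
d = 574 * 2.9 / 0.0636 = 26172.96 m

26172.96


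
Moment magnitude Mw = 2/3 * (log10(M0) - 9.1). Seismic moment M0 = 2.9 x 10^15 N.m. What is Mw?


log10(M0) = log10(2.9 x 10^15) = 15.4624
Mw = 2/3 * (15.4624 - 9.1)
= 2/3 * 6.3624
= 4.24

4.24


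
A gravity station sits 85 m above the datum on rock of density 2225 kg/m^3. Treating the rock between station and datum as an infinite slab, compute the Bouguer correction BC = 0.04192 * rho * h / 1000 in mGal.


BC = 0.04192 * rho * h / 1000
= 0.04192 * 2225 * 85 / 1000
= 7.9281 mGal

7.9281


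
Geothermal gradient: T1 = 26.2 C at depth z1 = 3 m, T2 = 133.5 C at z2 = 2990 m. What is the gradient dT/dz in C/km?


dT = 133.5 - 26.2 = 107.3 C
dz = 2990 - 3 = 2987 m
gradient = dT/dz * 1000 = 107.3/2987 * 1000 = 35.9223 C/km

35.9223


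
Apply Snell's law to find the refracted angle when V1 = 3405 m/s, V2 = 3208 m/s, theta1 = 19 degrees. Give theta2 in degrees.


sin(theta1) = sin(19 deg) = 0.325568
sin(theta2) = V2/V1 * sin(theta1) = 3208/3405 * 0.325568 = 0.306732
theta2 = arcsin(0.306732) = 17.8624 degrees

17.8624


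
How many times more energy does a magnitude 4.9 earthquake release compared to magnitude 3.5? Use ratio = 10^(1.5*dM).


M2 - M1 = 4.9 - 3.5 = 1.4
1.5 * 1.4 = 2.1
ratio = 10^2.1 = 125.89

125.89


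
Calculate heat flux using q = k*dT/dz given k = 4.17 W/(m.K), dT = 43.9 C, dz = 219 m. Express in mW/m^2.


q = k * dT / dz * 1000
= 4.17 * 43.9 / 219 * 1000
= 0.835904 * 1000
= 835.9041 mW/m^2

835.9041


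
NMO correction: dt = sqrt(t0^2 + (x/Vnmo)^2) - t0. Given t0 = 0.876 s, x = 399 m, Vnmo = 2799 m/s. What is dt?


x/Vnmo = 399/2799 = 0.142551
(x/Vnmo)^2 = 0.020321
t0^2 = 0.767376
sqrt(0.767376 + 0.020321) = 0.887523
dt = 0.887523 - 0.876 = 0.011523

0.011523


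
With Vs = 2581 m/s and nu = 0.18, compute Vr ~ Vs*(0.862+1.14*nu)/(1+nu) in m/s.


Numerator factor = 0.862 + 1.14*0.18 = 1.0672
Denominator = 1 + 0.18 = 1.18
Vr = 2581 * 1.0672 / 1.18 = 2334.27 m/s

2334.27


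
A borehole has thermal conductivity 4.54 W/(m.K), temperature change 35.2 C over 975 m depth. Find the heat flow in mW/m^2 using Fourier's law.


q = k * dT / dz * 1000
= 4.54 * 35.2 / 975 * 1000
= 0.163906 * 1000
= 163.9056 mW/m^2

163.9056


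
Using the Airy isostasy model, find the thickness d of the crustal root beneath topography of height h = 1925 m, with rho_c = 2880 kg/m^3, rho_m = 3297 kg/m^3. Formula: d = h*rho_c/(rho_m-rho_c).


rho_m - rho_c = 3297 - 2880 = 417
d = 1925 * 2880 / 417
= 5544000 / 417
= 13294.96 m

13294.96


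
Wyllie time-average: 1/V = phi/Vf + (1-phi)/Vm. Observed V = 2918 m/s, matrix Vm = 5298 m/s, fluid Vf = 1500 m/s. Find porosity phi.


1/V - 1/Vm = 1/2918 - 1/5298 = 0.00015395
1/Vf - 1/Vm = 1/1500 - 1/5298 = 0.00047792
phi = 0.00015395 / 0.00047792 = 0.3221

0.3221


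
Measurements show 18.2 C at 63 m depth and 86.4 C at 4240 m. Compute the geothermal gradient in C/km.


dT = 86.4 - 18.2 = 68.2 C
dz = 4240 - 63 = 4177 m
gradient = dT/dz * 1000 = 68.2/4177 * 1000 = 16.3275 C/km

16.3275


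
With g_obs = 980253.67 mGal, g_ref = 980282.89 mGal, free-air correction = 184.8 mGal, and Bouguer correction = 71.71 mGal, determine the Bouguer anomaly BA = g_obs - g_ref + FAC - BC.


BA = g_obs - g_ref + FAC - BC
= 980253.67 - 980282.89 + 184.8 - 71.71
= 83.87 mGal

83.87


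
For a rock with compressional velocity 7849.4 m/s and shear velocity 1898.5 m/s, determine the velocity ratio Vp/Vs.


Vp/Vs = 7849.4 / 1898.5
= 4.1345

4.1345


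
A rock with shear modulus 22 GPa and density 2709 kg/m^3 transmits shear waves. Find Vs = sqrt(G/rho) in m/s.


Convert G to Pa: G = 22e9 Pa
Compute G/rho = 22e9 / 2709 = 8121077.8885
Vs = sqrt(8121077.8885) = 2849.75 m/s

2849.75


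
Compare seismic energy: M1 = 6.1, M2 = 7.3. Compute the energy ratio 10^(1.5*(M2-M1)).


M2 - M1 = 7.3 - 6.1 = 1.2
1.5 * 1.2 = 1.8
ratio = 10^1.8 = 63.1

63.1


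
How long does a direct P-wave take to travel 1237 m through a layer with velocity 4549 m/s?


t = x / V
= 1237 / 4549
= 0.2719 s

0.2719


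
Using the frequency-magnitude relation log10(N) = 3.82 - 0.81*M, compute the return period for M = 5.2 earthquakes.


log10(N) = 3.82 - 0.81*5.2 = -0.392
N = 10^-0.392 = 0.405509
T = 1/N = 1/0.405509 = 2.466 years

2.466


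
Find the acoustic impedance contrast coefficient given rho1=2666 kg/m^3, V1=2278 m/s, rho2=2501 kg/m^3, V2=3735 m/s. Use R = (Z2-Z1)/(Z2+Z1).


Z1 = 2666 * 2278 = 6073148
Z2 = 2501 * 3735 = 9341235
R = (9341235 - 6073148) / (9341235 + 6073148) = 3268087 / 15414383 = 0.212

0.212


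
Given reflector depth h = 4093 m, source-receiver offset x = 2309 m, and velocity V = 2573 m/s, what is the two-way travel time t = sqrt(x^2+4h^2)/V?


x^2 + 4h^2 = 2309^2 + 4*4093^2 = 5331481 + 67010596 = 72342077
sqrt(72342077) = 8505.4146
t = 8505.4146 / 2573 = 3.3056 s

3.3056


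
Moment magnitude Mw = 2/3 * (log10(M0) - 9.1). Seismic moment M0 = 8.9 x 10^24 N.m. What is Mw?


log10(M0) = log10(8.9 x 10^24) = 24.9494
Mw = 2/3 * (24.9494 - 9.1)
= 2/3 * 15.8494
= 10.57

10.57


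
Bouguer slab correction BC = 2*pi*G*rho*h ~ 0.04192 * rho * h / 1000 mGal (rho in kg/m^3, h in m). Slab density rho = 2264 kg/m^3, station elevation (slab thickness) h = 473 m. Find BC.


BC = 0.04192 * rho * h / 1000
= 0.04192 * 2264 * 473 / 1000
= 44.891 mGal

44.891


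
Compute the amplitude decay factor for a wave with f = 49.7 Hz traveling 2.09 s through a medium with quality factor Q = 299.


pi*f*t/Q = pi*49.7*2.09/299 = 1.091393
A/A0 = exp(-1.091393) = 0.335748

0.335748


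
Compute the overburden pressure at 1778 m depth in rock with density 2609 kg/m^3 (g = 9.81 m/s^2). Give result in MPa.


P = rho * g * z / 1e6
= 2609 * 9.81 * 1778 / 1e6
= 45506647.62 / 1e6
= 45.5066 MPa

45.5066


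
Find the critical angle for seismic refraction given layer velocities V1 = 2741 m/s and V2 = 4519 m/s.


V1/V2 = 2741/4519 = 0.60655
theta_c = arcsin(0.60655) = 37.3405 degrees

37.3405


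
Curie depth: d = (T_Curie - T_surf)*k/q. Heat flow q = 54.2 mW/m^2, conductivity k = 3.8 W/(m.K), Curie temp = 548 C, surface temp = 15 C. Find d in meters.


T_Curie - T_surf = 548 - 15 = 533 C
Convert q to W/m^2: 54.2 mW/m^2 = 0.0542 W/m^2
d = 533 * 3.8 / 0.0542 = 37369.0 m

37369.0


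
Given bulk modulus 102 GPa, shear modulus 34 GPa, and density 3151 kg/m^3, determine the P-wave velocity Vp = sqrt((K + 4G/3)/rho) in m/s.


First compute the effective modulus:
K + 4G/3 = 102e9 + 4*34e9/3 = 147333333333.33 Pa
Then divide by density:
147333333333.33 / 3151 = 46757643.0763 Pa/(kg/m^3)
Take the square root:
Vp = sqrt(46757643.0763) = 6837.96 m/s

6837.96


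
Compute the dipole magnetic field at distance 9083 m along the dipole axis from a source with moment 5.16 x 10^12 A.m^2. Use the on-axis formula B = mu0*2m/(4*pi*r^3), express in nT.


m = 5.16 x 10^12 = 5160000000000 A.m^2
2m = 10320000000000 A.m^2
r^3 = 9083^3 = 749355574787
B = (4pi*10^-7) * 10320000000000 / (4*pi * 749355574787) * 1e9
= 12968494.474019 / 9416679874709.58 * 1e9
= 1377.1833 nT

1377.1833


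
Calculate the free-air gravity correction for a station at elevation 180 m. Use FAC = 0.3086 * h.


FAC = 0.3086 * h
= 0.3086 * 180
= 55.548 mGal

55.548


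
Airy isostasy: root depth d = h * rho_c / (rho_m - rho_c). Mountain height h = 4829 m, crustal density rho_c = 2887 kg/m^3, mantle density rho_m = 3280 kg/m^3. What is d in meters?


rho_m - rho_c = 3280 - 2887 = 393
d = 4829 * 2887 / 393
= 13941323 / 393
= 35474.1 m

35474.1


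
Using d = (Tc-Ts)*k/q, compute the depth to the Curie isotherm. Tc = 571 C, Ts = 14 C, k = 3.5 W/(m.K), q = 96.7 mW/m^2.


T_Curie - T_surf = 571 - 14 = 557 C
Convert q to W/m^2: 96.7 mW/m^2 = 0.0967 W/m^2
d = 557 * 3.5 / 0.0967 = 20160.29 m

20160.29


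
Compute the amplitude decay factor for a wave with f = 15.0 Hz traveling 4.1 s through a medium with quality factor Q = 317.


pi*f*t/Q = pi*15.0*4.1/317 = 0.609489
A/A0 = exp(-0.609489) = 0.543629

0.543629


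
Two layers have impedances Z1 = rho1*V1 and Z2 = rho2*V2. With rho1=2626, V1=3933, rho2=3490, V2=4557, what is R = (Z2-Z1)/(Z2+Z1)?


Z1 = 2626 * 3933 = 10328058
Z2 = 3490 * 4557 = 15903930
R = (15903930 - 10328058) / (15903930 + 10328058) = 5575872 / 26231988 = 0.2126

0.2126


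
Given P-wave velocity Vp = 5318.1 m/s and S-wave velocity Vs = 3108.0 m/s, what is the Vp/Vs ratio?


Vp/Vs = 5318.1 / 3108.0
= 1.7111

1.7111


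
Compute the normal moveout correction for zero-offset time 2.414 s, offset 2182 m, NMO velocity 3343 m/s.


x/Vnmo = 2182/3343 = 0.652707
(x/Vnmo)^2 = 0.426027
t0^2 = 5.827396
sqrt(5.827396 + 0.426027) = 2.500684
dt = 2.500684 - 2.414 = 0.086684

0.086684


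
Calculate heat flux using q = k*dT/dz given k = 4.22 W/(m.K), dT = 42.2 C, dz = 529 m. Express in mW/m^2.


q = k * dT / dz * 1000
= 4.22 * 42.2 / 529 * 1000
= 0.336643 * 1000
= 336.6427 mW/m^2

336.6427


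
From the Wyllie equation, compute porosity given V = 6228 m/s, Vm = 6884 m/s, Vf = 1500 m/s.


1/V - 1/Vm = 1/6228 - 1/6884 = 1.53e-05
1/Vf - 1/Vm = 1/1500 - 1/6884 = 0.0005214
phi = 1.53e-05 / 0.0005214 = 0.0293

0.0293


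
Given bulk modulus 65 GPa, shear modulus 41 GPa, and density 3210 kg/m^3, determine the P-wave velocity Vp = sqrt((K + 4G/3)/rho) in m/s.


First compute the effective modulus:
K + 4G/3 = 65e9 + 4*41e9/3 = 119666666666.67 Pa
Then divide by density:
119666666666.67 / 3210 = 37279335.4102 Pa/(kg/m^3)
Take the square root:
Vp = sqrt(37279335.4102) = 6105.68 m/s

6105.68


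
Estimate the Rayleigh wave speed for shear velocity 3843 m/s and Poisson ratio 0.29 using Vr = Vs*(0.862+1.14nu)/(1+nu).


Numerator factor = 0.862 + 1.14*0.29 = 1.1926
Denominator = 1 + 0.29 = 1.29
Vr = 3843 * 1.1926 / 1.29 = 3552.84 m/s

3552.84


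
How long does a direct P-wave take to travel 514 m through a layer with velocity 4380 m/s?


t = x / V
= 514 / 4380
= 0.1174 s

0.1174


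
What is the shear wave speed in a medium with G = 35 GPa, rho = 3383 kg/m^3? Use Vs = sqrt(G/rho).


Convert G to Pa: G = 35e9 Pa
Compute G/rho = 35e9 / 3383 = 10345846.8815
Vs = sqrt(10345846.8815) = 3216.5 m/s

3216.5


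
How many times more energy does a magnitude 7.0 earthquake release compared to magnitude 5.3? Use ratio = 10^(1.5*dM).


M2 - M1 = 7.0 - 5.3 = 1.7
1.5 * 1.7 = 2.55
ratio = 10^2.55 = 354.81

354.81


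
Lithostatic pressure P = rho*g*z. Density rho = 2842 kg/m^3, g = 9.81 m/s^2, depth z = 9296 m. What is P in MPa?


P = rho * g * z / 1e6
= 2842 * 9.81 * 9296 / 1e6
= 259172665.92 / 1e6
= 259.1727 MPa

259.1727


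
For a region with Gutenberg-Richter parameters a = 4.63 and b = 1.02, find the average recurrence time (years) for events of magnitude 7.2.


log10(N) = 4.63 - 1.02*7.2 = -2.714
N = 10^-2.714 = 0.001932
T = 1/N = 1/0.001932 = 517.6068 years

517.6068


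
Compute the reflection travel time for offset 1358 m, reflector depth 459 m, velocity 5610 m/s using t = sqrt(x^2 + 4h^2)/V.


x^2 + 4h^2 = 1358^2 + 4*459^2 = 1844164 + 842724 = 2686888
sqrt(2686888) = 1639.173
t = 1639.173 / 5610 = 0.2922 s

0.2922


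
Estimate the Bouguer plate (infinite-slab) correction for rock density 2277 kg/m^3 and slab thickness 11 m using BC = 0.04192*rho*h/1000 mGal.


BC = 0.04192 * rho * h / 1000
= 0.04192 * 2277 * 11 / 1000
= 1.05 mGal

1.05


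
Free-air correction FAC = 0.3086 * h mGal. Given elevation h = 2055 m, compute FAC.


FAC = 0.3086 * h
= 0.3086 * 2055
= 634.173 mGal

634.173


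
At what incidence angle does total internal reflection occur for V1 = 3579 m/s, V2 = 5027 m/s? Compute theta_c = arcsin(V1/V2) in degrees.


V1/V2 = 3579/5027 = 0.711955
theta_c = arcsin(0.711955) = 45.3942 degrees

45.3942


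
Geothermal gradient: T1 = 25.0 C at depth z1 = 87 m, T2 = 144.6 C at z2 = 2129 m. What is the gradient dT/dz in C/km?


dT = 144.6 - 25.0 = 119.6 C
dz = 2129 - 87 = 2042 m
gradient = dT/dz * 1000 = 119.6/2042 * 1000 = 58.57 C/km

58.57


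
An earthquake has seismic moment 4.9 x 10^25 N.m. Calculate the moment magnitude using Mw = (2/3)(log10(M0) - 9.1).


log10(M0) = log10(4.9 x 10^25) = 25.6902
Mw = 2/3 * (25.6902 - 9.1)
= 2/3 * 16.5902
= 11.06

11.06


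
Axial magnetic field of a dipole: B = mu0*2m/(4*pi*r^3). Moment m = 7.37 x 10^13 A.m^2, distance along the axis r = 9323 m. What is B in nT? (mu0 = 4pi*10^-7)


m = 7.37 x 10^13 = 73700000000000 A.m^2
2m = 147400000000000 A.m^2
r^3 = 9323^3 = 810339581267
B = (4pi*10^-7) * 147400000000000 / (4*pi * 810339581267) * 1e9
= 185228302.855654 / 10183027501685.75 * 1e9
= 18189.905 nT

18189.905


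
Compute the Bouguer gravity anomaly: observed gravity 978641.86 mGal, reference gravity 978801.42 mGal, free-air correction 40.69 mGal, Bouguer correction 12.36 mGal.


BA = g_obs - g_ref + FAC - BC
= 978641.86 - 978801.42 + 40.69 - 12.36
= -131.23 mGal

-131.23


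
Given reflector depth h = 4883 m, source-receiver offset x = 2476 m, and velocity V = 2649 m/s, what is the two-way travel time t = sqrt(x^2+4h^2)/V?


x^2 + 4h^2 = 2476^2 + 4*4883^2 = 6130576 + 95374756 = 101505332
sqrt(101505332) = 10074.9855
t = 10074.9855 / 2649 = 3.8033 s

3.8033


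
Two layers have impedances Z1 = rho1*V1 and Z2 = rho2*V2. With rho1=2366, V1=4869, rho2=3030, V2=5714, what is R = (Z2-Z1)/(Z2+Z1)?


Z1 = 2366 * 4869 = 11520054
Z2 = 3030 * 5714 = 17313420
R = (17313420 - 11520054) / (17313420 + 11520054) = 5793366 / 28833474 = 0.2009

0.2009


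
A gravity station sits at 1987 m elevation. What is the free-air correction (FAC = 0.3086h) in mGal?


FAC = 0.3086 * h
= 0.3086 * 1987
= 613.1882 mGal

613.1882


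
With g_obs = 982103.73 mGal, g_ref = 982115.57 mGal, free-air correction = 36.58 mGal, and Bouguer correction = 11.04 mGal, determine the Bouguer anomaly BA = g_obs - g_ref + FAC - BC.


BA = g_obs - g_ref + FAC - BC
= 982103.73 - 982115.57 + 36.58 - 11.04
= 13.7 mGal

13.7


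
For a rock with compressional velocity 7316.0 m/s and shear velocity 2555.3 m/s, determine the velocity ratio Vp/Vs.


Vp/Vs = 7316.0 / 2555.3
= 2.8631

2.8631


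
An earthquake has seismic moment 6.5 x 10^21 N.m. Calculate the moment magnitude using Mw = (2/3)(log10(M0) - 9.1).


log10(M0) = log10(6.5 x 10^21) = 21.8129
Mw = 2/3 * (21.8129 - 9.1)
= 2/3 * 12.7129
= 8.48

8.48


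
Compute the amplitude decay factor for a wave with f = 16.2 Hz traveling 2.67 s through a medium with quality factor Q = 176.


pi*f*t/Q = pi*16.2*2.67/176 = 0.772082
A/A0 = exp(-0.772082) = 0.46205

0.46205


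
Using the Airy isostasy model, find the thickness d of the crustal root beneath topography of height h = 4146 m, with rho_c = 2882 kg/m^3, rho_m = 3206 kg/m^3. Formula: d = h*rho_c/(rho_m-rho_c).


rho_m - rho_c = 3206 - 2882 = 324
d = 4146 * 2882 / 324
= 11948772 / 324
= 36878.93 m

36878.93


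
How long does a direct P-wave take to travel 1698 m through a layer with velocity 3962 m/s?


t = x / V
= 1698 / 3962
= 0.4286 s

0.4286


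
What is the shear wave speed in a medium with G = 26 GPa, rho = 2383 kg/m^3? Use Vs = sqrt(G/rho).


Convert G to Pa: G = 26e9 Pa
Compute G/rho = 26e9 / 2383 = 10910616.8695
Vs = sqrt(10910616.8695) = 3303.12 m/s

3303.12


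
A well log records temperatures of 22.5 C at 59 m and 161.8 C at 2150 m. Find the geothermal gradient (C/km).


dT = 161.8 - 22.5 = 139.3 C
dz = 2150 - 59 = 2091 m
gradient = dT/dz * 1000 = 139.3/2091 * 1000 = 66.6188 C/km

66.6188


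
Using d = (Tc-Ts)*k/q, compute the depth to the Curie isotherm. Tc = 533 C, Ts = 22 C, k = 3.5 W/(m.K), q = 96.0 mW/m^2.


T_Curie - T_surf = 533 - 22 = 511 C
Convert q to W/m^2: 96.0 mW/m^2 = 0.096 W/m^2
d = 511 * 3.5 / 0.096 = 18630.21 m

18630.21


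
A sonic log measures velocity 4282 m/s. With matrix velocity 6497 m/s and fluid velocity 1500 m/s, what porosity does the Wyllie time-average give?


1/V - 1/Vm = 1/4282 - 1/6497 = 7.962e-05
1/Vf - 1/Vm = 1/1500 - 1/6497 = 0.00051275
phi = 7.962e-05 / 0.00051275 = 0.1553

0.1553


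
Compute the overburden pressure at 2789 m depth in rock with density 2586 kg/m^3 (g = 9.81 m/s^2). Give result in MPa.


P = rho * g * z / 1e6
= 2586 * 9.81 * 2789 / 1e6
= 70753192.74 / 1e6
= 70.7532 MPa

70.7532


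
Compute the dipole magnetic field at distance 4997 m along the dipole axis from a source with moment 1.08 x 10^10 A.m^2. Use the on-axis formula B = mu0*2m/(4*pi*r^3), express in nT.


m = 1.08 x 10^10 = 10800000000 A.m^2
2m = 21600000000 A.m^2
r^3 = 4997^3 = 124775134973
B = (4pi*10^-7) * 21600000000 / (4*pi * 124775134973) * 1e9
= 27143.360527 / 1567970589527.41 * 1e9
= 17.3111 nT

17.3111


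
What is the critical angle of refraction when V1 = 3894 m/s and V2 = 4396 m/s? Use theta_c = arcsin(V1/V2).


V1/V2 = 3894/4396 = 0.885805
theta_c = arcsin(0.885805) = 62.3508 degrees

62.3508


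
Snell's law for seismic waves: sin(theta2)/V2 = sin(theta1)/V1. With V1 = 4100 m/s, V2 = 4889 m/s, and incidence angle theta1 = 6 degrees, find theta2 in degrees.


sin(theta1) = sin(6 deg) = 0.104528
sin(theta2) = V2/V1 * sin(theta1) = 4889/4100 * 0.104528 = 0.124644
theta2 = arcsin(0.124644) = 7.1602 degrees

7.1602


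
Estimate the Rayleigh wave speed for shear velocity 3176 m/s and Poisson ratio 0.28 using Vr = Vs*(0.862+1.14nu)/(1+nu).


Numerator factor = 0.862 + 1.14*0.28 = 1.1812
Denominator = 1 + 0.28 = 1.28
Vr = 3176 * 1.1812 / 1.28 = 2930.85 m/s

2930.85


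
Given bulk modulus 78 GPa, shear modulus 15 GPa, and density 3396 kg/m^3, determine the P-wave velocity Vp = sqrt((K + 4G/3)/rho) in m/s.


First compute the effective modulus:
K + 4G/3 = 78e9 + 4*15e9/3 = 98000000000.0 Pa
Then divide by density:
98000000000.0 / 3396 = 28857479.3875 Pa/(kg/m^3)
Take the square root:
Vp = sqrt(28857479.3875) = 5371.92 m/s

5371.92


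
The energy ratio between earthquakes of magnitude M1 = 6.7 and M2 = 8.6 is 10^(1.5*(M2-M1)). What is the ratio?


M2 - M1 = 8.6 - 6.7 = 1.9
1.5 * 1.9 = 2.85
ratio = 10^2.85 = 707.95

707.95


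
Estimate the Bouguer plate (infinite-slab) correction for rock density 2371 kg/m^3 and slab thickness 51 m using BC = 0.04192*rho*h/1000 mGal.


BC = 0.04192 * rho * h / 1000
= 0.04192 * 2371 * 51 / 1000
= 5.069 mGal

5.069


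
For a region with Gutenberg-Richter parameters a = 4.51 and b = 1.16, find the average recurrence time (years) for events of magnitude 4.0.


log10(N) = 4.51 - 1.16*4.0 = -0.13
N = 10^-0.13 = 0.74131
T = 1/N = 1/0.74131 = 1.349 years

1.349


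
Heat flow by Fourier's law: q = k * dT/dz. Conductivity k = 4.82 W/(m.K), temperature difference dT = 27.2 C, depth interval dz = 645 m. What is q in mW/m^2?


q = k * dT / dz * 1000
= 4.82 * 27.2 / 645 * 1000
= 0.203262 * 1000
= 203.262 mW/m^2

203.262


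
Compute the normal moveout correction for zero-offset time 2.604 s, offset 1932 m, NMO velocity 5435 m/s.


x/Vnmo = 1932/5435 = 0.355474
(x/Vnmo)^2 = 0.126362
t0^2 = 6.780816
sqrt(6.780816 + 0.126362) = 2.628151
dt = 2.628151 - 2.604 = 0.024151

0.024151


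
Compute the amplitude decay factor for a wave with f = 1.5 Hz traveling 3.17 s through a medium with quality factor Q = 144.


pi*f*t/Q = pi*1.5*3.17/144 = 0.103738
A/A0 = exp(-0.103738) = 0.901461

0.901461


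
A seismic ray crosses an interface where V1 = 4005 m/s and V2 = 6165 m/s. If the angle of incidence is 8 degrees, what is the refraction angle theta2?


sin(theta1) = sin(8 deg) = 0.139173
sin(theta2) = V2/V1 * sin(theta1) = 6165/4005 * 0.139173 = 0.214233
theta2 = arcsin(0.214233) = 12.3705 degrees

12.3705


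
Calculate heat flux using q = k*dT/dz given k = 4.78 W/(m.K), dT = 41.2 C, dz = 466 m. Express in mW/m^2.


q = k * dT / dz * 1000
= 4.78 * 41.2 / 466 * 1000
= 0.422609 * 1000
= 422.6094 mW/m^2

422.6094


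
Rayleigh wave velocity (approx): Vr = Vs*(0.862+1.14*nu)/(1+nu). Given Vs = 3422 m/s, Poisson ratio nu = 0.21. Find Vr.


Numerator factor = 0.862 + 1.14*0.21 = 1.1014
Denominator = 1 + 0.21 = 1.21
Vr = 3422 * 1.1014 / 1.21 = 3114.87 m/s

3114.87


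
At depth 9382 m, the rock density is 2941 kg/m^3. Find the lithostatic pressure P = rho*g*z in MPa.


P = rho * g * z / 1e6
= 2941 * 9.81 * 9382 / 1e6
= 270682052.22 / 1e6
= 270.6821 MPa

270.6821


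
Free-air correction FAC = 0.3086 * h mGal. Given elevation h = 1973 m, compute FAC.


FAC = 0.3086 * h
= 0.3086 * 1973
= 608.8678 mGal

608.8678


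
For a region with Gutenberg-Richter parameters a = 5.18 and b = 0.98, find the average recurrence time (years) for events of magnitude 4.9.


log10(N) = 5.18 - 0.98*4.9 = 0.378
N = 10^0.378 = 2.387811
T = 1/N = 1/2.387811 = 0.4188 years

0.4188


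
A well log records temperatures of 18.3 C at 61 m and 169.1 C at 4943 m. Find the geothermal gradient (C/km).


dT = 169.1 - 18.3 = 150.8 C
dz = 4943 - 61 = 4882 m
gradient = dT/dz * 1000 = 150.8/4882 * 1000 = 30.889 C/km

30.889


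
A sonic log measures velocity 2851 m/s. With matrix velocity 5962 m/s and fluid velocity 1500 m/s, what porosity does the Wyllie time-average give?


1/V - 1/Vm = 1/2851 - 1/5962 = 0.00018303
1/Vf - 1/Vm = 1/1500 - 1/5962 = 0.00049894
phi = 0.00018303 / 0.00049894 = 0.3668

0.3668


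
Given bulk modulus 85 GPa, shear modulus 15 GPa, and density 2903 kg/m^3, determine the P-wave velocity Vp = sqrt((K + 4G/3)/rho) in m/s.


First compute the effective modulus:
K + 4G/3 = 85e9 + 4*15e9/3 = 105000000000.0 Pa
Then divide by density:
105000000000.0 / 2903 = 36169479.8484 Pa/(kg/m^3)
Take the square root:
Vp = sqrt(36169479.8484) = 6014.11 m/s

6014.11


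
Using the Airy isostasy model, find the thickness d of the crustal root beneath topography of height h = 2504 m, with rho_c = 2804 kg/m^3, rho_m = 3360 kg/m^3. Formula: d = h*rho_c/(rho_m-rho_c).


rho_m - rho_c = 3360 - 2804 = 556
d = 2504 * 2804 / 556
= 7021216 / 556
= 12628.09 m

12628.09


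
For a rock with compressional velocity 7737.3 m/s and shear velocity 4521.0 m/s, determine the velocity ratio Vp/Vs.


Vp/Vs = 7737.3 / 4521.0
= 1.7114

1.7114


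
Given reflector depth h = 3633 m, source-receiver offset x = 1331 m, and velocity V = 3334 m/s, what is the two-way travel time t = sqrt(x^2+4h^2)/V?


x^2 + 4h^2 = 1331^2 + 4*3633^2 = 1771561 + 52794756 = 54566317
sqrt(54566317) = 7386.9017
t = 7386.9017 / 3334 = 2.2156 s

2.2156


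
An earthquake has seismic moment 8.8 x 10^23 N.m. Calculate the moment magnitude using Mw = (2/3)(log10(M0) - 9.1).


log10(M0) = log10(8.8 x 10^23) = 23.9445
Mw = 2/3 * (23.9445 - 9.1)
= 2/3 * 14.8445
= 9.9

9.9


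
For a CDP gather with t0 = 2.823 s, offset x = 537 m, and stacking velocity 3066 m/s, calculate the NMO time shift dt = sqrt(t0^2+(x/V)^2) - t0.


x/Vnmo = 537/3066 = 0.175147
(x/Vnmo)^2 = 0.030676
t0^2 = 7.969329
sqrt(7.969329 + 0.030676) = 2.828428
dt = 2.828428 - 2.823 = 0.005428

0.005428


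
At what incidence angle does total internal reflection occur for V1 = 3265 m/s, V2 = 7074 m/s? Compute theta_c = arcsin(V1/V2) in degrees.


V1/V2 = 3265/7074 = 0.461549
theta_c = arcsin(0.461549) = 27.4871 degrees

27.4871


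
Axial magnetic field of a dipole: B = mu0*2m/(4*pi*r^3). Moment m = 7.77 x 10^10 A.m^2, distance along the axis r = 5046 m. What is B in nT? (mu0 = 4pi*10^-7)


m = 7.77 x 10^10 = 77700000000 A.m^2
2m = 155400000000 A.m^2
r^3 = 5046^3 = 128481837336
B = (4pi*10^-7) * 155400000000 / (4*pi * 128481837336) * 1e9
= 195281.399347 / 1614550385177.99 * 1e9
= 120.9509 nT

120.9509


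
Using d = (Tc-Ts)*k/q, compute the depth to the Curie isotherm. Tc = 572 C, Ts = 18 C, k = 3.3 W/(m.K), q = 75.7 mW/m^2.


T_Curie - T_surf = 572 - 18 = 554 C
Convert q to W/m^2: 75.7 mW/m^2 = 0.0757 W/m^2
d = 554 * 3.3 / 0.0757 = 24150.59 m

24150.59


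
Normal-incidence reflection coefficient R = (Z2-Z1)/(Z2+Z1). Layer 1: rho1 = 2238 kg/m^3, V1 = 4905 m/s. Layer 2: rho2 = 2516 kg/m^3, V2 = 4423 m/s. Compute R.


Z1 = 2238 * 4905 = 10977390
Z2 = 2516 * 4423 = 11128268
R = (11128268 - 10977390) / (11128268 + 10977390) = 150878 / 22105658 = 0.0068

0.0068


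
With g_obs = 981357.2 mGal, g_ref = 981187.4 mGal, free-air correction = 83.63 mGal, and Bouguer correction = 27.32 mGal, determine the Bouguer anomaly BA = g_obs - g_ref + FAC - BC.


BA = g_obs - g_ref + FAC - BC
= 981357.2 - 981187.4 + 83.63 - 27.32
= 226.11 mGal

226.11


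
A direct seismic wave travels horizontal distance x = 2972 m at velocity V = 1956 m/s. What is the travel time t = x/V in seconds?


t = x / V
= 2972 / 1956
= 1.5194 s

1.5194


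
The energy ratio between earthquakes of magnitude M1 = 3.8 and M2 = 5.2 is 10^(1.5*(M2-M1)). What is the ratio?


M2 - M1 = 5.2 - 3.8 = 1.4
1.5 * 1.4 = 2.1
ratio = 10^2.1 = 125.89

125.89


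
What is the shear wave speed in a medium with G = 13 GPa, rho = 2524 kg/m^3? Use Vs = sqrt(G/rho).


Convert G to Pa: G = 13e9 Pa
Compute G/rho = 13e9 / 2524 = 5150554.6751
Vs = sqrt(5150554.6751) = 2269.48 m/s

2269.48


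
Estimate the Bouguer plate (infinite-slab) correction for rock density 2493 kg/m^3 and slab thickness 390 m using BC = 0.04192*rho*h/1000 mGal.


BC = 0.04192 * rho * h / 1000
= 0.04192 * 2493 * 390 / 1000
= 40.7576 mGal

40.7576


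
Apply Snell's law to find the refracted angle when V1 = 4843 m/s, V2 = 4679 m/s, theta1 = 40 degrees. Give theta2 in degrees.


sin(theta1) = sin(40 deg) = 0.642788
sin(theta2) = V2/V1 * sin(theta1) = 4679/4843 * 0.642788 = 0.621021
theta2 = arcsin(0.621021) = 38.3907 degrees

38.3907


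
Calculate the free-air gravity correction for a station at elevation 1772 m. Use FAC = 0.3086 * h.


FAC = 0.3086 * h
= 0.3086 * 1772
= 546.8392 mGal

546.8392


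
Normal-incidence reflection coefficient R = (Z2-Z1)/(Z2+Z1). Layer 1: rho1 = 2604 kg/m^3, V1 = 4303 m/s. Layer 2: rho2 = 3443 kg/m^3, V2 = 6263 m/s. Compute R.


Z1 = 2604 * 4303 = 11205012
Z2 = 3443 * 6263 = 21563509
R = (21563509 - 11205012) / (21563509 + 11205012) = 10358497 / 32768521 = 0.3161

0.3161


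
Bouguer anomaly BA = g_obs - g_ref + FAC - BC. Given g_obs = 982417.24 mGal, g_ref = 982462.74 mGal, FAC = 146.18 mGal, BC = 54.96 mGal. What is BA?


BA = g_obs - g_ref + FAC - BC
= 982417.24 - 982462.74 + 146.18 - 54.96
= 45.72 mGal

45.72


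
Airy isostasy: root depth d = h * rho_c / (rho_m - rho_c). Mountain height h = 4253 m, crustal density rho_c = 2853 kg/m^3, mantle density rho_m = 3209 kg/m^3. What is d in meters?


rho_m - rho_c = 3209 - 2853 = 356
d = 4253 * 2853 / 356
= 12133809 / 356
= 34083.73 m

34083.73


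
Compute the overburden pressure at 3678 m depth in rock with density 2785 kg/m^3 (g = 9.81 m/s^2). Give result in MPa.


P = rho * g * z / 1e6
= 2785 * 9.81 * 3678 / 1e6
= 100486086.3 / 1e6
= 100.4861 MPa

100.4861


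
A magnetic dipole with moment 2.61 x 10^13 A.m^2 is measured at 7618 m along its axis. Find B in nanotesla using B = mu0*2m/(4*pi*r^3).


m = 2.61 x 10^13 = 26100000000000 A.m^2
2m = 52200000000000 A.m^2
r^3 = 7618^3 = 442102433032
B = (4pi*10^-7) * 52200000000000 / (4*pi * 442102433032) * 1e9
= 65596454.606955 / 5555623022990.02 * 1e9
= 11807.2184 nT

11807.2184


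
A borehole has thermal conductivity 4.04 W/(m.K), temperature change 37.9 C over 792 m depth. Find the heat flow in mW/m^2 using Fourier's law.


q = k * dT / dz * 1000
= 4.04 * 37.9 / 792 * 1000
= 0.193328 * 1000
= 193.3283 mW/m^2

193.3283


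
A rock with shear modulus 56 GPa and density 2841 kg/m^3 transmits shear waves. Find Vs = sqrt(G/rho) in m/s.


Convert G to Pa: G = 56e9 Pa
Compute G/rho = 56e9 / 2841 = 19711369.2362
Vs = sqrt(19711369.2362) = 4439.75 m/s

4439.75


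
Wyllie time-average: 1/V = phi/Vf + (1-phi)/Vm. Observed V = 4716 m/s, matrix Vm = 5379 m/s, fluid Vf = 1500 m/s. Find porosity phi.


1/V - 1/Vm = 1/4716 - 1/5379 = 2.614e-05
1/Vf - 1/Vm = 1/1500 - 1/5379 = 0.00048076
phi = 2.614e-05 / 0.00048076 = 0.0544

0.0544


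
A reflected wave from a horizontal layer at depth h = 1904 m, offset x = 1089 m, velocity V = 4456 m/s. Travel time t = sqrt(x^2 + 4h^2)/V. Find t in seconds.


x^2 + 4h^2 = 1089^2 + 4*1904^2 = 1185921 + 14500864 = 15686785
sqrt(15686785) = 3960.6546
t = 3960.6546 / 4456 = 0.8888 s

0.8888


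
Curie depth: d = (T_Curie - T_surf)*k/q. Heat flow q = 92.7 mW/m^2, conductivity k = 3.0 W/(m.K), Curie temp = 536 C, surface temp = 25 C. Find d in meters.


T_Curie - T_surf = 536 - 25 = 511 C
Convert q to W/m^2: 92.7 mW/m^2 = 0.0927 W/m^2
d = 511 * 3.0 / 0.0927 = 16537.22 m

16537.22


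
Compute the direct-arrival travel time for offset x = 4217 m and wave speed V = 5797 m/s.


t = x / V
= 4217 / 5797
= 0.7274 s

0.7274


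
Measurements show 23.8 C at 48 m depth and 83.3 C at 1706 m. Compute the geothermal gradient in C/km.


dT = 83.3 - 23.8 = 59.5 C
dz = 1706 - 48 = 1658 m
gradient = dT/dz * 1000 = 59.5/1658 * 1000 = 35.8866 C/km

35.8866


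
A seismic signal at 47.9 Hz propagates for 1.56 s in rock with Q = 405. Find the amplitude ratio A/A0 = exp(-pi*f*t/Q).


pi*f*t/Q = pi*47.9*1.56/405 = 0.579635
A/A0 = exp(-0.579635) = 0.560102

0.560102
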